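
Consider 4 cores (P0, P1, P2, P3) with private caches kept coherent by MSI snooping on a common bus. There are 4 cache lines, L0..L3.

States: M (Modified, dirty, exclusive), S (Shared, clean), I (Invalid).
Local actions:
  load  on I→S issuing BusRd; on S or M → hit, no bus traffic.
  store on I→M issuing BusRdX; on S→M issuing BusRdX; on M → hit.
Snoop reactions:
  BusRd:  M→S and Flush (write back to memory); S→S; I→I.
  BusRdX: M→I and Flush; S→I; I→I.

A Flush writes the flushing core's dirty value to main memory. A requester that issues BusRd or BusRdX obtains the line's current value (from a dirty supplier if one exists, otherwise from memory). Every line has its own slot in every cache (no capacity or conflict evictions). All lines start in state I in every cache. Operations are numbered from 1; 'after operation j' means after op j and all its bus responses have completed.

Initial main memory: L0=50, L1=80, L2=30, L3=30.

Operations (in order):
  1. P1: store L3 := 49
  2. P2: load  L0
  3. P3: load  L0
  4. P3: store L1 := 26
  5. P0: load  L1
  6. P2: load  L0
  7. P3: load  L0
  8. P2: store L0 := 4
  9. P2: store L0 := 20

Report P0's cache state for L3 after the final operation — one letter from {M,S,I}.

  op1 P1: store L3 := 49 → I/M/I/I on L3; bus BusRdX; mem=30
  op2 P2: load  L0 → I/I/S/I on L0; bus BusRd; mem=50
  op3 P3: load  L0 → I/I/S/S on L0; bus BusRd; mem=50
  op4 P3: store L1 := 26 → I/I/I/M on L1; bus BusRdX; mem=80
  op5 P0: load  L1 → S/I/I/S on L1; bus BusRd Flush; mem=26
  op6 P2: load  L0 → I/I/S/S on L0; bus (none); mem=50
  op7 P3: load  L0 → I/I/S/S on L0; bus (none); mem=50
  op8 P2: store L0 := 4 → I/I/M/I on L0; bus BusRdX; mem=50
  op9 P2: store L0 := 20 → I/I/M/I on L0; bus (none); mem=50

state = I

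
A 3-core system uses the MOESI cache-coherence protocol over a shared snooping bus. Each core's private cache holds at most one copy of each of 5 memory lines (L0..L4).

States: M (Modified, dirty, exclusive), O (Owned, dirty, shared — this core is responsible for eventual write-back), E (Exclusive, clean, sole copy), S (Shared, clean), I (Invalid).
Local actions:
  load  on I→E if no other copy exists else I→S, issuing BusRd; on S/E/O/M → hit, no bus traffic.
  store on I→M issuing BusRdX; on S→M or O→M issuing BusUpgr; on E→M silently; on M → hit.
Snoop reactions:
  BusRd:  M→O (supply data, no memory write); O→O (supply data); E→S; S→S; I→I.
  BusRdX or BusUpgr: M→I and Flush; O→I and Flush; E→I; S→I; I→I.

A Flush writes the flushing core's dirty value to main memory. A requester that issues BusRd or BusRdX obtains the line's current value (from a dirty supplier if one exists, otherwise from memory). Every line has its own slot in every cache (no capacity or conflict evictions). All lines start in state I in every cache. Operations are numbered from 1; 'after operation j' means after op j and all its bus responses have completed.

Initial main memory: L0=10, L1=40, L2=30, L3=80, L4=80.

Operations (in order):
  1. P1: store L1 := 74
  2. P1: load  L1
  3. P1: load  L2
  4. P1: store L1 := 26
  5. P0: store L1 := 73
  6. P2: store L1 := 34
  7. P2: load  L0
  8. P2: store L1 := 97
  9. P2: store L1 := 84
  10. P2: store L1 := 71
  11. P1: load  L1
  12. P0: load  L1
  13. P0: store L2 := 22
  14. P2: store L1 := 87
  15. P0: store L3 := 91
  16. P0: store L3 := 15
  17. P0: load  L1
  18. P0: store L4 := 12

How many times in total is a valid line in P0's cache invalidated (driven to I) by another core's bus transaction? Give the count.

[1] P1: store L1 := 74 | P0:I, P1:M(74), P2:I | bus: BusRdX
[2] P1: load  L1 | P0:I, P1:M(74), P2:I | bus: none
[3] P1: load  L2 | P0:I, P1:E(30), P2:I | bus: BusRd
[4] P1: store L1 := 26 | P0:I, P1:M(26), P2:I | bus: none
[5] P0: store L1 := 73 | P0:M(73), P1:I, P2:I | bus: BusRdX,Flush
[6] P2: store L1 := 34 | P0:I, P1:I, P2:M(34) | bus: BusRdX,Flush
[7] P2: load  L0 | P0:I, P1:I, P2:E(10) | bus: BusRd
[8] P2: store L1 := 97 | P0:I, P1:I, P2:M(97) | bus: none
[9] P2: store L1 := 84 | P0:I, P1:I, P2:M(84) | bus: none
[10] P2: store L1 := 71 | P0:I, P1:I, P2:M(71) | bus: none
[11] P1: load  L1 | P0:I, P1:S(71), P2:O(71) | bus: BusRd
[12] P0: load  L1 | P0:S(71), P1:S(71), P2:O(71) | bus: BusRd
[13] P0: store L2 := 22 | P0:M(22), P1:I, P2:I | bus: BusRdX
[14] P2: store L1 := 87 | P0:I, P1:I, P2:M(87) | bus: BusUpgr
[15] P0: store L3 := 91 | P0:M(91), P1:I, P2:I | bus: BusRdX
[16] P0: store L3 := 15 | P0:M(15), P1:I, P2:I | bus: none
[17] P0: load  L1 | P0:S(87), P1:I, P2:O(87) | bus: BusRd
[18] P0: store L4 := 12 | P0:M(12), P1:I, P2:I | bus: BusRdX

invalidations = 2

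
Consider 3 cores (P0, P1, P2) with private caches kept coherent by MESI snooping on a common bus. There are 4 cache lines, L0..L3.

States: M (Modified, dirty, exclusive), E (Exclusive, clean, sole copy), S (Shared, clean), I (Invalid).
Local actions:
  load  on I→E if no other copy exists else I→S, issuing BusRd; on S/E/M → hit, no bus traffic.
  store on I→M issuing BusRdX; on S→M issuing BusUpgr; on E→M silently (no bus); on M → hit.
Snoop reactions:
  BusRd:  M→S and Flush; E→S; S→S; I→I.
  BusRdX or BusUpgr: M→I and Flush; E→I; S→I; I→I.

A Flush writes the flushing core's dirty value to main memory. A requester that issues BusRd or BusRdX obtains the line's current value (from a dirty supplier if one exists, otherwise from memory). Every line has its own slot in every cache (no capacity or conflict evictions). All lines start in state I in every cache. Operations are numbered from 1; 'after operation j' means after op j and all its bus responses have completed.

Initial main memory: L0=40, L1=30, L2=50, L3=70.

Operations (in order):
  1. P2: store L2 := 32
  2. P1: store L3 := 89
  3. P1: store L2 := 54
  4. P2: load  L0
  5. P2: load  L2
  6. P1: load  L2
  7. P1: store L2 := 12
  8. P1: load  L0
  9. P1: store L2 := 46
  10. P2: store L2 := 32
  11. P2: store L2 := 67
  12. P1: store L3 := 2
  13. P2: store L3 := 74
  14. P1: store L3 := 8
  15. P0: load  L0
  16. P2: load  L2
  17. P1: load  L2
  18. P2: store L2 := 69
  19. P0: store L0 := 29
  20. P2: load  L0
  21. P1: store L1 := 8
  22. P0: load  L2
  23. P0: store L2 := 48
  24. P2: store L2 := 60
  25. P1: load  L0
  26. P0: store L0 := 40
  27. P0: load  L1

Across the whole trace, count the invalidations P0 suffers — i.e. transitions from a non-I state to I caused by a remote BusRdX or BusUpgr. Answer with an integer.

[1] P2: store L2 := 32 | P0:I, P1:I, P2:M(32) | bus: BusRdX
[2] P1: store L3 := 89 | P0:I, P1:M(89), P2:I | bus: BusRdX
[3] P1: store L2 := 54 | P0:I, P1:M(54), P2:I | bus: BusRdX,Flush
[4] P2: load  L0 | P0:I, P1:I, P2:E(40) | bus: BusRd
[5] P2: load  L2 | P0:I, P1:S(54), P2:S(54) | bus: BusRd,Flush
[6] P1: load  L2 | P0:I, P1:S(54), P2:S(54) | bus: none
[7] P1: store L2 := 12 | P0:I, P1:M(12), P2:I | bus: BusUpgr
[8] P1: load  L0 | P0:I, P1:S(40), P2:S(40) | bus: BusRd
[9] P1: store L2 := 46 | P0:I, P1:M(46), P2:I | bus: none
[10] P2: store L2 := 32 | P0:I, P1:I, P2:M(32) | bus: BusRdX,Flush
[11] P2: store L2 := 67 | P0:I, P1:I, P2:M(67) | bus: none
[12] P1: store L3 := 2 | P0:I, P1:M(2), P2:I | bus: none
[13] P2: store L3 := 74 | P0:I, P1:I, P2:M(74) | bus: BusRdX,Flush
[14] P1: store L3 := 8 | P0:I, P1:M(8), P2:I | bus: BusRdX,Flush
[15] P0: load  L0 | P0:S(40), P1:S(40), P2:S(40) | bus: BusRd
[16] P2: load  L2 | P0:I, P1:I, P2:M(67) | bus: none
[17] P1: load  L2 | P0:I, P1:S(67), P2:S(67) | bus: BusRd,Flush
[18] P2: store L2 := 69 | P0:I, P1:I, P2:M(69) | bus: BusUpgr
[19] P0: store L0 := 29 | P0:M(29), P1:I, P2:I | bus: BusUpgr
[20] P2: load  L0 | P0:S(29), P1:I, P2:S(29) | bus: BusRd,Flush
[21] P1: store L1 := 8 | P0:I, P1:M(8), P2:I | bus: BusRdX
[22] P0: load  L2 | P0:S(69), P1:I, P2:S(69) | bus: BusRd,Flush
[23] P0: store L2 := 48 | P0:M(48), P1:I, P2:I | bus: BusUpgr
[24] P2: store L2 := 60 | P0:I, P1:I, P2:M(60) | bus: BusRdX,Flush
[25] P1: load  L0 | P0:S(29), P1:S(29), P2:S(29) | bus: BusRd
[26] P0: store L0 := 40 | P0:M(40), P1:I, P2:I | bus: BusUpgr
[27] P0: load  L1 | P0:S(8), P1:S(8), P2:I | bus: BusRd,Flush

invalidations = 1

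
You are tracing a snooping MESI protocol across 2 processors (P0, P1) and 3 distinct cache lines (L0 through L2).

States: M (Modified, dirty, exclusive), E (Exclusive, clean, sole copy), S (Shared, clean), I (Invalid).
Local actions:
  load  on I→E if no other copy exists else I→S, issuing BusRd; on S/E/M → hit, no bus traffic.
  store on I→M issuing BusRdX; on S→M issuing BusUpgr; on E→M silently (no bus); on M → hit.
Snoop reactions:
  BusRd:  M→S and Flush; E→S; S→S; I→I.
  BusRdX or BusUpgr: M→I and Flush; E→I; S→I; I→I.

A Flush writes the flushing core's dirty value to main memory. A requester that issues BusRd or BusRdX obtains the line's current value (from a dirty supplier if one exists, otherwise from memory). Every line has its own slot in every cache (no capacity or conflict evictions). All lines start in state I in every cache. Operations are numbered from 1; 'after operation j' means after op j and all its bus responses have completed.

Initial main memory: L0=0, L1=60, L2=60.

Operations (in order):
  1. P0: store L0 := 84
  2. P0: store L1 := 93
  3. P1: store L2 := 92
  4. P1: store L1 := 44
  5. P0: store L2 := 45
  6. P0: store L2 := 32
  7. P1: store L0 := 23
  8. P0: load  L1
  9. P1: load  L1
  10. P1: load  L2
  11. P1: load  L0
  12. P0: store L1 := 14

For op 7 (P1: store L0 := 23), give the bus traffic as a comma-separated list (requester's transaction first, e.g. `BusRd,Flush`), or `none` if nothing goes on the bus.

bus = BusRdX,Flush

[1] P0: store L0 := 84 | P0:M(84), P1:I | bus: BusRdX
[2] P0: store L1 := 93 | P0:M(93), P1:I | bus: BusRdX
[3] P1: store L2 := 92 | P0:I, P1:M(92) | bus: BusRdX
[4] P1: store L1 := 44 | P0:I, P1:M(44) | bus: BusRdX,Flush
[5] P0: store L2 := 45 | P0:M(45), P1:I | bus: BusRdX,Flush
[6] P0: store L2 := 32 | P0:M(32), P1:I | bus: none
[7] P1: store L0 := 23 | P0:I, P1:M(23) | bus: BusRdX,Flush
[8] P0: load  L1 | P0:S(44), P1:S(44) | bus: BusRd,Flush
[9] P1: load  L1 | P0:S(44), P1:S(44) | bus: none
[10] P1: load  L2 | P0:S(32), P1:S(32) | bus: BusRd,Flush
[11] P1: load  L0 | P0:I, P1:M(23) | bus: none
[12] P0: store L1 := 14 | P0:M(14), P1:I | bus: BusUpgr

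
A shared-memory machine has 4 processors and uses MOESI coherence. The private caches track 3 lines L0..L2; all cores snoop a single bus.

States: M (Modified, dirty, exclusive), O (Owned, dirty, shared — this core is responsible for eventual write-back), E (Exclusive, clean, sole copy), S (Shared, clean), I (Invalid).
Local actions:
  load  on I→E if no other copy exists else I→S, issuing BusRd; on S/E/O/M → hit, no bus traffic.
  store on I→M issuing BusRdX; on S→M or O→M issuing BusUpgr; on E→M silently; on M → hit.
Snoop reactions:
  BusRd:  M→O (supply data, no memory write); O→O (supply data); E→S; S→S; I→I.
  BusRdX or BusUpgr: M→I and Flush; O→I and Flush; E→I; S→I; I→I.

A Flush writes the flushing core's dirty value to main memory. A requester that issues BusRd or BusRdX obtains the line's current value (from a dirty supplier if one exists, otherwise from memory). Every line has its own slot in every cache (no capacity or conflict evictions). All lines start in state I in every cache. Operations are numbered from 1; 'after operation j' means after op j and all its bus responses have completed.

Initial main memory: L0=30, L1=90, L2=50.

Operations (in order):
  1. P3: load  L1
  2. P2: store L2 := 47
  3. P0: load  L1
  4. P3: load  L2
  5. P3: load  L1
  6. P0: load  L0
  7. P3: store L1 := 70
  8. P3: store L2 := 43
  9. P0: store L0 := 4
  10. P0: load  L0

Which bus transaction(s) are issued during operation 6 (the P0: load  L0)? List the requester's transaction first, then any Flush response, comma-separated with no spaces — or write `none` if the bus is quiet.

1. P3: load  L1  bus=[BusRd]  L1: P0=I P1=I P2=I P3=E  mem[L1]=90
2. P2: store L2 := 47  bus=[BusRdX]  L2: P0=I P1=I P2=M P3=I  mem[L2]=50
3. P0: load  L1  bus=[BusRd]  L1: P0=S P1=I P2=I P3=S  mem[L1]=90
4. P3: load  L2  bus=[BusRd]  L2: P0=I P1=I P2=O P3=S  mem[L2]=50
5. P3: load  L1  bus=[-]  L1: P0=S P1=I P2=I P3=S  mem[L1]=90
6. P0: load  L0  bus=[BusRd]  L0: P0=E P1=I P2=I P3=I  mem[L0]=30
7. P3: store L1 := 70  bus=[BusUpgr]  L1: P0=I P1=I P2=I P3=M  mem[L1]=90
8. P3: store L2 := 43  bus=[BusUpgr,Flush]  L2: P0=I P1=I P2=I P3=M  mem[L2]=47
9. P0: store L0 := 4  bus=[-]  L0: P0=M P1=I P2=I P3=I  mem[L0]=30
10. P0: load  L0  bus=[-]  L0: P0=M P1=I P2=I P3=I  mem[L0]=30

bus = BusRd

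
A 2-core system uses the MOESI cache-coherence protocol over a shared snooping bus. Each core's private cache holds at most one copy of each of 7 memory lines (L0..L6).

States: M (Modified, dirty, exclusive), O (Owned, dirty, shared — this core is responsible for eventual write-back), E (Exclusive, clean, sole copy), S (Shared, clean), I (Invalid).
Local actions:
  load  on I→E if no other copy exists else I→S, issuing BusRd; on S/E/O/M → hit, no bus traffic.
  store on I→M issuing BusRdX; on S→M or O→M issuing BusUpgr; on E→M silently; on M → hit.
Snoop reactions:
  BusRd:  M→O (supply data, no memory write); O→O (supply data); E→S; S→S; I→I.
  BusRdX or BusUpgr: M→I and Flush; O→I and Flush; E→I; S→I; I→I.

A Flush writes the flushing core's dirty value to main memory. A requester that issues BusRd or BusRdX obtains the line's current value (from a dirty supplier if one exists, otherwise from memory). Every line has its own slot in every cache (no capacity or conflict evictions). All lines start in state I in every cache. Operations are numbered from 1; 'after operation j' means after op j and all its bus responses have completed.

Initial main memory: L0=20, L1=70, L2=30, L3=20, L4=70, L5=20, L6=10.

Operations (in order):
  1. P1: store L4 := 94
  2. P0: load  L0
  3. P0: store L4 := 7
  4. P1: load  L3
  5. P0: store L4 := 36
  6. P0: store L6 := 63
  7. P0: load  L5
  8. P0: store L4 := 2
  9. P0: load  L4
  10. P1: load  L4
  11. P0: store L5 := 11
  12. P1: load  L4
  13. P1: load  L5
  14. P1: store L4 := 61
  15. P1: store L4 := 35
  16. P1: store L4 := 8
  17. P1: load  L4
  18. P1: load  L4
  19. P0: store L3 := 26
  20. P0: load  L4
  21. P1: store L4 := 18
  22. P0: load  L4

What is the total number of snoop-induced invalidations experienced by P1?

1. P1: store L4 := 94  bus=[BusRdX]  L4: P0=I P1=M  mem[L4]=70
2. P0: load  L0  bus=[BusRd]  L0: P0=E P1=I  mem[L0]=20
3. P0: store L4 := 7  bus=[BusRdX,Flush]  L4: P0=M P1=I  mem[L4]=94
4. P1: load  L3  bus=[BusRd]  L3: P0=I P1=E  mem[L3]=20
5. P0: store L4 := 36  bus=[-]  L4: P0=M P1=I  mem[L4]=94
6. P0: store L6 := 63  bus=[BusRdX]  L6: P0=M P1=I  mem[L6]=10
7. P0: load  L5  bus=[BusRd]  L5: P0=E P1=I  mem[L5]=20
8. P0: store L4 := 2  bus=[-]  L4: P0=M P1=I  mem[L4]=94
9. P0: load  L4  bus=[-]  L4: P0=M P1=I  mem[L4]=94
10. P1: load  L4  bus=[BusRd]  L4: P0=O P1=S  mem[L4]=94
11. P0: store L5 := 11  bus=[-]  L5: P0=M P1=I  mem[L5]=20
12. P1: load  L4  bus=[-]  L4: P0=O P1=S  mem[L4]=94
13. P1: load  L5  bus=[BusRd]  L5: P0=O P1=S  mem[L5]=20
14. P1: store L4 := 61  bus=[BusUpgr,Flush]  L4: P0=I P1=M  mem[L4]=2
15. P1: store L4 := 35  bus=[-]  L4: P0=I P1=M  mem[L4]=2
16. P1: store L4 := 8  bus=[-]  L4: P0=I P1=M  mem[L4]=2
17. P1: load  L4  bus=[-]  L4: P0=I P1=M  mem[L4]=2
18. P1: load  L4  bus=[-]  L4: P0=I P1=M  mem[L4]=2
19. P0: store L3 := 26  bus=[BusRdX]  L3: P0=M P1=I  mem[L3]=20
20. P0: load  L4  bus=[BusRd]  L4: P0=S P1=O  mem[L4]=2
21. P1: store L4 := 18  bus=[BusUpgr]  L4: P0=I P1=M  mem[L4]=2
22. P0: load  L4  bus=[BusRd]  L4: P0=S P1=O  mem[L4]=2

invalidations = 2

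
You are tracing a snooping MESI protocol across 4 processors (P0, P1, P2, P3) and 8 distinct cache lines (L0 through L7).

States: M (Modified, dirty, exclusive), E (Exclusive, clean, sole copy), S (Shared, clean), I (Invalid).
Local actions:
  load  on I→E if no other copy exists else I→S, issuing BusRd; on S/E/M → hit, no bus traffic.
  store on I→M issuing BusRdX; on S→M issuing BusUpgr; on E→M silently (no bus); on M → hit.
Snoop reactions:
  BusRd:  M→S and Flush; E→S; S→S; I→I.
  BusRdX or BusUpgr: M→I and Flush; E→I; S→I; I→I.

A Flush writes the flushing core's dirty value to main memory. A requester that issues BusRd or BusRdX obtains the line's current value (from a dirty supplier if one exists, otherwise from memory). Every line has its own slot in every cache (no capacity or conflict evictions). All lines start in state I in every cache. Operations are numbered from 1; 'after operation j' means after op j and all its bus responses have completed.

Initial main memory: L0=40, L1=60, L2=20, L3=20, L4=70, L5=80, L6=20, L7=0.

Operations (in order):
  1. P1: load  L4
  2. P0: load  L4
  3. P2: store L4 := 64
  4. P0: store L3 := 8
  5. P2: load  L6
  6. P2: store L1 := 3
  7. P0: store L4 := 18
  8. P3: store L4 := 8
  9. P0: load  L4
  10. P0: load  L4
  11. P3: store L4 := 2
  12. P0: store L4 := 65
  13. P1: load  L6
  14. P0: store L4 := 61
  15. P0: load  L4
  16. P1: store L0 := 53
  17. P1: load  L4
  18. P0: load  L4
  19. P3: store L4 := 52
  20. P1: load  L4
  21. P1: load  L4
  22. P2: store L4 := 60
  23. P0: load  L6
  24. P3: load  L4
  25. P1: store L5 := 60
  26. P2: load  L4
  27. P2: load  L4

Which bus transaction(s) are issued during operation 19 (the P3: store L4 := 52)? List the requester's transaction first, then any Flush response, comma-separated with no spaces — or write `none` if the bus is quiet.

1. P1: load  L4  bus=[BusRd]  L4: P0=I P1=E P2=I P3=I  mem[L4]=70
2. P0: load  L4  bus=[BusRd]  L4: P0=S P1=S P2=I P3=I  mem[L4]=70
3. P2: store L4 := 64  bus=[BusRdX]  L4: P0=I P1=I P2=M P3=I  mem[L4]=70
4. P0: store L3 := 8  bus=[BusRdX]  L3: P0=M P1=I P2=I P3=I  mem[L3]=20
5. P2: load  L6  bus=[BusRd]  L6: P0=I P1=I P2=E P3=I  mem[L6]=20
6. P2: store L1 := 3  bus=[BusRdX]  L1: P0=I P1=I P2=M P3=I  mem[L1]=60
7. P0: store L4 := 18  bus=[BusRdX,Flush]  L4: P0=M P1=I P2=I P3=I  mem[L4]=64
8. P3: store L4 := 8  bus=[BusRdX,Flush]  L4: P0=I P1=I P2=I P3=M  mem[L4]=18
9. P0: load  L4  bus=[BusRd,Flush]  L4: P0=S P1=I P2=I P3=S  mem[L4]=8
10. P0: load  L4  bus=[-]  L4: P0=S P1=I P2=I P3=S  mem[L4]=8
11. P3: store L4 := 2  bus=[BusUpgr]  L4: P0=I P1=I P2=I P3=M  mem[L4]=8
12. P0: store L4 := 65  bus=[BusRdX,Flush]  L4: P0=M P1=I P2=I P3=I  mem[L4]=2
13. P1: load  L6  bus=[BusRd]  L6: P0=I P1=S P2=S P3=I  mem[L6]=20
14. P0: store L4 := 61  bus=[-]  L4: P0=M P1=I P2=I P3=I  mem[L4]=2
15. P0: load  L4  bus=[-]  L4: P0=M P1=I P2=I P3=I  mem[L4]=2
16. P1: store L0 := 53  bus=[BusRdX]  L0: P0=I P1=M P2=I P3=I  mem[L0]=40
17. P1: load  L4  bus=[BusRd,Flush]  L4: P0=S P1=S P2=I P3=I  mem[L4]=61
18. P0: load  L4  bus=[-]  L4: P0=S P1=S P2=I P3=I  mem[L4]=61
19. P3: store L4 := 52  bus=[BusRdX]  L4: P0=I P1=I P2=I P3=M  mem[L4]=61
20. P1: load  L4  bus=[BusRd,Flush]  L4: P0=I P1=S P2=I P3=S  mem[L4]=52
21. P1: load  L4  bus=[-]  L4: P0=I P1=S P2=I P3=S  mem[L4]=52
22. P2: store L4 := 60  bus=[BusRdX]  L4: P0=I P1=I P2=M P3=I  mem[L4]=52
23. P0: load  L6  bus=[BusRd]  L6: P0=S P1=S P2=S P3=I  mem[L6]=20
24. P3: load  L4  bus=[BusRd,Flush]  L4: P0=I P1=I P2=S P3=S  mem[L4]=60
25. P1: store L5 := 60  bus=[BusRdX]  L5: P0=I P1=M P2=I P3=I  mem[L5]=80
26. P2: load  L4  bus=[-]  L4: P0=I P1=I P2=S P3=S  mem[L4]=60
27. P2: load  L4  bus=[-]  L4: P0=I P1=I P2=S P3=S  mem[L4]=60

bus = BusRdX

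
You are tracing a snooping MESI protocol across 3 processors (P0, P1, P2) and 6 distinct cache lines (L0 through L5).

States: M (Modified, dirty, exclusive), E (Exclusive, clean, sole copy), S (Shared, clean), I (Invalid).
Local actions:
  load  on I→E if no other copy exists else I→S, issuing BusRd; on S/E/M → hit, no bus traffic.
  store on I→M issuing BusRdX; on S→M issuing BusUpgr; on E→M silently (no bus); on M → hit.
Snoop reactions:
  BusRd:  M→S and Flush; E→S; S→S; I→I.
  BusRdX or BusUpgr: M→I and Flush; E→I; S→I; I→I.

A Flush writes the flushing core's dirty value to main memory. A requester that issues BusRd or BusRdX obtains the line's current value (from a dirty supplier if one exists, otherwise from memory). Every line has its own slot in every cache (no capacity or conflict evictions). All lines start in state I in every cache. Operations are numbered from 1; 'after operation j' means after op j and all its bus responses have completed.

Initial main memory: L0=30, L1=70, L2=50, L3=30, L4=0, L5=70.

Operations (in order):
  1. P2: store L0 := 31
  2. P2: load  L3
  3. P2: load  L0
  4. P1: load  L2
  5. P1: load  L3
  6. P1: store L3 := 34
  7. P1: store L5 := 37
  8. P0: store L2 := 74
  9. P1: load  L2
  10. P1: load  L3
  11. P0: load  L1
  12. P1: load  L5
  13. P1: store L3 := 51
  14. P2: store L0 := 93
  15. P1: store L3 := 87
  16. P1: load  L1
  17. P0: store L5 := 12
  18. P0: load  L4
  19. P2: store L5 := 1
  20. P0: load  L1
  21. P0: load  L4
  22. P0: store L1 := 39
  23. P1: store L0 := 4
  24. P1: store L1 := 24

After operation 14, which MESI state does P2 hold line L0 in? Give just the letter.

1. P2: store L0 := 31  bus=[BusRdX]  L0: P0=I P1=I P2=M  mem[L0]=30
2. P2: load  L3  bus=[BusRd]  L3: P0=I P1=I P2=E  mem[L3]=30
3. P2: load  L0  bus=[-]  L0: P0=I P1=I P2=M  mem[L0]=30
4. P1: load  L2  bus=[BusRd]  L2: P0=I P1=E P2=I  mem[L2]=50
5. P1: load  L3  bus=[BusRd]  L3: P0=I P1=S P2=S  mem[L3]=30
6. P1: store L3 := 34  bus=[BusUpgr]  L3: P0=I P1=M P2=I  mem[L3]=30
7. P1: store L5 := 37  bus=[BusRdX]  L5: P0=I P1=M P2=I  mem[L5]=70
8. P0: store L2 := 74  bus=[BusRdX]  L2: P0=M P1=I P2=I  mem[L2]=50
9. P1: load  L2  bus=[BusRd,Flush]  L2: P0=S P1=S P2=I  mem[L2]=74
10. P1: load  L3  bus=[-]  L3: P0=I P1=M P2=I  mem[L3]=30
11. P0: load  L1  bus=[BusRd]  L1: P0=E P1=I P2=I  mem[L1]=70
12. P1: load  L5  bus=[-]  L5: P0=I P1=M P2=I  mem[L5]=70
13. P1: store L3 := 51  bus=[-]  L3: P0=I P1=M P2=I  mem[L3]=30
14. P2: store L0 := 93  bus=[-]  L0: P0=I P1=I P2=M  mem[L0]=30
15. P1: store L3 := 87  bus=[-]  L3: P0=I P1=M P2=I  mem[L3]=30
16. P1: load  L1  bus=[BusRd]  L1: P0=S P1=S P2=I  mem[L1]=70
17. P0: store L5 := 12  bus=[BusRdX,Flush]  L5: P0=M P1=I P2=I  mem[L5]=37
18. P0: load  L4  bus=[BusRd]  L4: P0=E P1=I P2=I  mem[L4]=0
19. P2: store L5 := 1  bus=[BusRdX,Flush]  L5: P0=I P1=I P2=M  mem[L5]=12
20. P0: load  L1  bus=[-]  L1: P0=S P1=S P2=I  mem[L1]=70
21. P0: load  L4  bus=[-]  L4: P0=E P1=I P2=I  mem[L4]=0
22. P0: store L1 := 39  bus=[BusUpgr]  L1: P0=M P1=I P2=I  mem[L1]=70
23. P1: store L0 := 4  bus=[BusRdX,Flush]  L0: P0=I P1=M P2=I  mem[L0]=93
24. P1: store L1 := 24  bus=[BusRdX,Flush]  L1: P0=I P1=M P2=I  mem[L1]=39

state = M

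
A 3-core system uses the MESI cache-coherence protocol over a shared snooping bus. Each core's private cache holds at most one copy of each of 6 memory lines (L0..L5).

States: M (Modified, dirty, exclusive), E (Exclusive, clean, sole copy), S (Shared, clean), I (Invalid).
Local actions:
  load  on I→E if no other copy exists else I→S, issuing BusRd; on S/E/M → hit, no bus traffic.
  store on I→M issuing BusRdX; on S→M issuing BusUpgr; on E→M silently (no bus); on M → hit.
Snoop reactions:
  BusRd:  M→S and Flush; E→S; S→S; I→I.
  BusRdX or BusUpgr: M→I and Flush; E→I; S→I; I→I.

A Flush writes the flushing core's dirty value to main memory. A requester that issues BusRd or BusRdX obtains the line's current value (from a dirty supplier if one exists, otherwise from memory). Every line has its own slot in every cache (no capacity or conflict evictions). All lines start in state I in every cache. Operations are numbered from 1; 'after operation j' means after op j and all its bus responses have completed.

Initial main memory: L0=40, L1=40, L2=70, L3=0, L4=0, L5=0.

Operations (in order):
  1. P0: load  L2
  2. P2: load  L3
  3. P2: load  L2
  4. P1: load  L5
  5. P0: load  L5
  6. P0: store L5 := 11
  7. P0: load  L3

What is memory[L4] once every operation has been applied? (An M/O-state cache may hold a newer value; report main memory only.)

memory[L4] = 0

  op1 P0: load  L2 → E/I/I on L2; bus BusRd; mem=70
  op2 P2: load  L3 → I/I/E on L3; bus BusRd; mem=0
  op3 P2: load  L2 → S/I/S on L2; bus BusRd; mem=70
  op4 P1: load  L5 → I/E/I on L5; bus BusRd; mem=0
  op5 P0: load  L5 → S/S/I on L5; bus BusRd; mem=0
  op6 P0: store L5 := 11 → M/I/I on L5; bus BusUpgr; mem=0
  op7 P0: load  L3 → S/I/S on L3; bus BusRd; mem=0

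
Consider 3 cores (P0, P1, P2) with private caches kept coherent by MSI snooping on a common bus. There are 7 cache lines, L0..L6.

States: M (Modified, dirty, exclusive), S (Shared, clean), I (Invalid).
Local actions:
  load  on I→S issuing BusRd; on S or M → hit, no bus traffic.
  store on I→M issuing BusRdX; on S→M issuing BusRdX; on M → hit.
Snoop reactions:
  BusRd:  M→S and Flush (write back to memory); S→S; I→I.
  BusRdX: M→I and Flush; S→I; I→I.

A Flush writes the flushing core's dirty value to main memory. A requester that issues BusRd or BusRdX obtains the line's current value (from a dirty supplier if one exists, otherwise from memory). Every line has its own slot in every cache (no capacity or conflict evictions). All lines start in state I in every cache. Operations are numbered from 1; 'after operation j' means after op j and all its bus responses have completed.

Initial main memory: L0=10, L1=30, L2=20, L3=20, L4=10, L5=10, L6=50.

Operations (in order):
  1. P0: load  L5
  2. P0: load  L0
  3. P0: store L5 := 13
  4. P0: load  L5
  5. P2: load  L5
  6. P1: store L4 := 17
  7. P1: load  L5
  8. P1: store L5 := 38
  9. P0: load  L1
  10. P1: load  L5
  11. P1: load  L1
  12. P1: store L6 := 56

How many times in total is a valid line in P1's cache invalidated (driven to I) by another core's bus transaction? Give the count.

invalidations = 0

1. P0: load  L5  bus=[BusRd]  L5: P0=S P1=I P2=I  mem[L5]=10
2. P0: load  L0  bus=[BusRd]  L0: P0=S P1=I P2=I  mem[L0]=10
3. P0: store L5 := 13  bus=[BusRdX]  L5: P0=M P1=I P2=I  mem[L5]=10
4. P0: load  L5  bus=[-]  L5: P0=M P1=I P2=I  mem[L5]=10
5. P2: load  L5  bus=[BusRd,Flush]  L5: P0=S P1=I P2=S  mem[L5]=13
6. P1: store L4 := 17  bus=[BusRdX]  L4: P0=I P1=M P2=I  mem[L4]=10
7. P1: load  L5  bus=[BusRd]  L5: P0=S P1=S P2=S  mem[L5]=13
8. P1: store L5 := 38  bus=[BusRdX]  L5: P0=I P1=M P2=I  mem[L5]=13
9. P0: load  L1  bus=[BusRd]  L1: P0=S P1=I P2=I  mem[L1]=30
10. P1: load  L5  bus=[-]  L5: P0=I P1=M P2=I  mem[L5]=13
11. P1: load  L1  bus=[BusRd]  L1: P0=S P1=S P2=I  mem[L1]=30
12. P1: store L6 := 56  bus=[BusRdX]  L6: P0=I P1=M P2=I  mem[L6]=50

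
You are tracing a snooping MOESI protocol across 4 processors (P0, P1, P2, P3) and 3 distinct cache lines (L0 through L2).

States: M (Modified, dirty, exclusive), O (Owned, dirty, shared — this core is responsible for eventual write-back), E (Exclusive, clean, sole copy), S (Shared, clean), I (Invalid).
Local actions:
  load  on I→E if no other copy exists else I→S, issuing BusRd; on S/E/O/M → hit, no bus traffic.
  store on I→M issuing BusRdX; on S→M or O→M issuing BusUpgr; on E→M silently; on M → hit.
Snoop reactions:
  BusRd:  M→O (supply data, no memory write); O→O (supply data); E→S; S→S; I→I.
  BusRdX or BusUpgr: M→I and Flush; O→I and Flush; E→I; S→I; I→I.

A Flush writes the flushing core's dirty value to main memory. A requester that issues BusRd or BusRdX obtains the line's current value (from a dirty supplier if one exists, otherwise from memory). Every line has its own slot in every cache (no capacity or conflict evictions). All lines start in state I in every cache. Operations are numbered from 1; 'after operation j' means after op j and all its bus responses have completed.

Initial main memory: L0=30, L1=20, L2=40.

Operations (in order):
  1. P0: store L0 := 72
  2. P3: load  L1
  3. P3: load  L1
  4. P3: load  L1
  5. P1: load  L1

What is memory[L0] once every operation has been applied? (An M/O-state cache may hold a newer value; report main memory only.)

memory[L0] = 30

1. P0: store L0 := 72  bus=[BusRdX]  L0: P0=M P1=I P2=I P3=I  mem[L0]=30
2. P3: load  L1  bus=[BusRd]  L1: P0=I P1=I P2=I P3=E  mem[L1]=20
3. P3: load  L1  bus=[-]  L1: P0=I P1=I P2=I P3=E  mem[L1]=20
4. P3: load  L1  bus=[-]  L1: P0=I P1=I P2=I P3=E  mem[L1]=20
5. P1: load  L1  bus=[BusRd]  L1: P0=I P1=S P2=I P3=S  mem[L1]=20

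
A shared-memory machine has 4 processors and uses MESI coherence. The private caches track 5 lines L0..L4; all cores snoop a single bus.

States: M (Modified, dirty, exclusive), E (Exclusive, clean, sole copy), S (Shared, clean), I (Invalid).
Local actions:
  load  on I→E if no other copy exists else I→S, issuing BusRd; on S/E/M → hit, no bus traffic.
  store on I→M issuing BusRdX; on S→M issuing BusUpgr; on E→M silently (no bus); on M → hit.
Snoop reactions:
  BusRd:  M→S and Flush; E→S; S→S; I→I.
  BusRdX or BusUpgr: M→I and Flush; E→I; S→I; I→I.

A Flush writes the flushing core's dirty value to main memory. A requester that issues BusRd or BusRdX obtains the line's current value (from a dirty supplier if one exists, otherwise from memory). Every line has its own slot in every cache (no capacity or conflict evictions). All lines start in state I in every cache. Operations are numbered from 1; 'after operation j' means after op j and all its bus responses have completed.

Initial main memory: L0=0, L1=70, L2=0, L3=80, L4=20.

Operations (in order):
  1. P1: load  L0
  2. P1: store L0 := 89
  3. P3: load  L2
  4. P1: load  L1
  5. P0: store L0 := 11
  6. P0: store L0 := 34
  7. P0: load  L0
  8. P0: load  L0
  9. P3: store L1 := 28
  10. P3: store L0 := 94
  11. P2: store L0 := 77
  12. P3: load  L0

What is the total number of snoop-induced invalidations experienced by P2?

step 1: P1: load  L0  ⟶  IEII  (L0)  txn=BusRd  M[L0]=0
step 2: P1: store L0 := 89  ⟶  IMII  (L0)  txn=∅  M[L0]=0
step 3: P3: load  L2  ⟶  IIIE  (L2)  txn=BusRd  M[L2]=0
step 4: P1: load  L1  ⟶  IEII  (L1)  txn=BusRd  M[L1]=70
step 5: P0: store L0 := 11  ⟶  MIII  (L0)  txn=BusRdX+Flush  M[L0]=89
step 6: P0: store L0 := 34  ⟶  MIII  (L0)  txn=∅  M[L0]=89
step 7: P0: load  L0  ⟶  MIII  (L0)  txn=∅  M[L0]=89
step 8: P0: load  L0  ⟶  MIII  (L0)  txn=∅  M[L0]=89
step 9: P3: store L1 := 28  ⟶  IIIM  (L1)  txn=BusRdX  M[L1]=70
step 10: P3: store L0 := 94  ⟶  IIIM  (L0)  txn=BusRdX+Flush  M[L0]=34
step 11: P2: store L0 := 77  ⟶  IIMI  (L0)  txn=BusRdX+Flush  M[L0]=94
step 12: P3: load  L0  ⟶  IISS  (L0)  txn=BusRd+Flush  M[L0]=77

invalidations = 0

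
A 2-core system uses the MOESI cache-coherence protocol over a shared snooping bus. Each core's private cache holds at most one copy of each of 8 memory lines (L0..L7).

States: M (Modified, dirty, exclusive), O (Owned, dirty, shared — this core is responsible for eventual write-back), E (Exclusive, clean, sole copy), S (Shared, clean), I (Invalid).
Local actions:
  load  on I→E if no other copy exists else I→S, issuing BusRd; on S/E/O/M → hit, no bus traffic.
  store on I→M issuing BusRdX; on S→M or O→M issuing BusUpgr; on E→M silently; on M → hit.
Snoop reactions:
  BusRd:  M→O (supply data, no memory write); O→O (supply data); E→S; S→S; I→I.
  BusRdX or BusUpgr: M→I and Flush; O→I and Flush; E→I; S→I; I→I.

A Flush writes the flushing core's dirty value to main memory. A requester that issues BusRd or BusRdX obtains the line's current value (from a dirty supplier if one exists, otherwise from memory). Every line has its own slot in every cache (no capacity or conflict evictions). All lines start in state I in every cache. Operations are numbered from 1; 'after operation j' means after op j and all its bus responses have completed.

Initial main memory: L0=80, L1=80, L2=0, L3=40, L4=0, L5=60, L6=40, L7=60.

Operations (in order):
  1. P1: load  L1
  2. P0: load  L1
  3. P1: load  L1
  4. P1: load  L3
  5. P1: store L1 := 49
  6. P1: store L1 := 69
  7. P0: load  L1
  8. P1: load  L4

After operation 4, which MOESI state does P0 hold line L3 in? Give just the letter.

step 1: P1: load  L1  ⟶  IE  (L1)  txn=BusRd  M[L1]=80
step 2: P0: load  L1  ⟶  SS  (L1)  txn=BusRd  M[L1]=80
step 3: P1: load  L1  ⟶  SS  (L1)  txn=∅  M[L1]=80
step 4: P1: load  L3  ⟶  IE  (L3)  txn=BusRd  M[L3]=40
step 5: P1: store L1 := 49  ⟶  IM  (L1)  txn=BusUpgr  M[L1]=80
step 6: P1: store L1 := 69  ⟶  IM  (L1)  txn=∅  M[L1]=80
step 7: P0: load  L1  ⟶  SO  (L1)  txn=BusRd  M[L1]=80
step 8: P1: load  L4  ⟶  IE  (L4)  txn=BusRd  M[L4]=0

state = I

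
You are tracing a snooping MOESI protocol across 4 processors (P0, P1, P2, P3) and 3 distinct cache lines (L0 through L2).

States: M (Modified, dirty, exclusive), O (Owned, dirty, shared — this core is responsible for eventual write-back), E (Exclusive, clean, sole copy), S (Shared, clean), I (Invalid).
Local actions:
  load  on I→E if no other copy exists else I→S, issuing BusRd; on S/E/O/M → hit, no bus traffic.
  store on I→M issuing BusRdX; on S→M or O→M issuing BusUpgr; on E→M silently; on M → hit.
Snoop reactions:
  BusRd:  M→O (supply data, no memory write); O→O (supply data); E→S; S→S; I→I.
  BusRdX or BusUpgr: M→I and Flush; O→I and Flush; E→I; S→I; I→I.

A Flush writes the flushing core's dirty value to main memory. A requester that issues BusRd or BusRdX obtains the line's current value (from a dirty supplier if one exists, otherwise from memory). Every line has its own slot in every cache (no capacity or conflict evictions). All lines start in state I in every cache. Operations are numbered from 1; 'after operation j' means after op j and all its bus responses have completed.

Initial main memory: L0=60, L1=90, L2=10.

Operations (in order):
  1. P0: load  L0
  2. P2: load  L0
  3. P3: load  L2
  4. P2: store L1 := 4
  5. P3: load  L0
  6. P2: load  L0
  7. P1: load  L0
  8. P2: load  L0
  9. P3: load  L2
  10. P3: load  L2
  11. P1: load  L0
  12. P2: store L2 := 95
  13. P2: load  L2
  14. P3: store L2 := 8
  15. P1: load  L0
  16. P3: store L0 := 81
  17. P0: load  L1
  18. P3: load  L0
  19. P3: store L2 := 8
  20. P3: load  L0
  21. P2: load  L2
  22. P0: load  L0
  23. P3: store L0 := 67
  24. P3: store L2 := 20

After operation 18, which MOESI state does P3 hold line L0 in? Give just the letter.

  op1 P0: load  L0 → E/I/I/I on L0; bus BusRd; mem=60
  op2 P2: load  L0 → S/I/S/I on L0; bus BusRd; mem=60
  op3 P3: load  L2 → I/I/I/E on L2; bus BusRd; mem=10
  op4 P2: store L1 := 4 → I/I/M/I on L1; bus BusRdX; mem=90
  op5 P3: load  L0 → S/I/S/S on L0; bus BusRd; mem=60
  op6 P2: load  L0 → S/I/S/S on L0; bus (none); mem=60
  op7 P1: load  L0 → S/S/S/S on L0; bus BusRd; mem=60
  op8 P2: load  L0 → S/S/S/S on L0; bus (none); mem=60
  op9 P3: load  L2 → I/I/I/E on L2; bus (none); mem=10
  op10 P3: load  L2 → I/I/I/E on L2; bus (none); mem=10
  op11 P1: load  L0 → S/S/S/S on L0; bus (none); mem=60
  op12 P2: store L2 := 95 → I/I/M/I on L2; bus BusRdX; mem=10
  op13 P2: load  L2 → I/I/M/I on L2; bus (none); mem=10
  op14 P3: store L2 := 8 → I/I/I/M on L2; bus BusRdX Flush; mem=95
  op15 P1: load  L0 → S/S/S/S on L0; bus (none); mem=60
  op16 P3: store L0 := 81 → I/I/I/M on L0; bus BusUpgr; mem=60
  op17 P0: load  L1 → S/I/O/I on L1; bus BusRd; mem=90
  op18 P3: load  L0 → I/I/I/M on L0; bus (none); mem=60
  op19 P3: store L2 := 8 → I/I/I/M on L2; bus (none); mem=95
  op20 P3: load  L0 → I/I/I/M on L0; bus (none); mem=60
  op21 P2: load  L2 → I/I/S/O on L2; bus BusRd; mem=95
  op22 P0: load  L0 → S/I/I/O on L0; bus BusRd; mem=60
  op23 P3: store L0 := 67 → I/I/I/M on L0; bus BusUpgr; mem=60
  op24 P3: store L2 := 20 → I/I/I/M on L2; bus BusUpgr; mem=95

state = M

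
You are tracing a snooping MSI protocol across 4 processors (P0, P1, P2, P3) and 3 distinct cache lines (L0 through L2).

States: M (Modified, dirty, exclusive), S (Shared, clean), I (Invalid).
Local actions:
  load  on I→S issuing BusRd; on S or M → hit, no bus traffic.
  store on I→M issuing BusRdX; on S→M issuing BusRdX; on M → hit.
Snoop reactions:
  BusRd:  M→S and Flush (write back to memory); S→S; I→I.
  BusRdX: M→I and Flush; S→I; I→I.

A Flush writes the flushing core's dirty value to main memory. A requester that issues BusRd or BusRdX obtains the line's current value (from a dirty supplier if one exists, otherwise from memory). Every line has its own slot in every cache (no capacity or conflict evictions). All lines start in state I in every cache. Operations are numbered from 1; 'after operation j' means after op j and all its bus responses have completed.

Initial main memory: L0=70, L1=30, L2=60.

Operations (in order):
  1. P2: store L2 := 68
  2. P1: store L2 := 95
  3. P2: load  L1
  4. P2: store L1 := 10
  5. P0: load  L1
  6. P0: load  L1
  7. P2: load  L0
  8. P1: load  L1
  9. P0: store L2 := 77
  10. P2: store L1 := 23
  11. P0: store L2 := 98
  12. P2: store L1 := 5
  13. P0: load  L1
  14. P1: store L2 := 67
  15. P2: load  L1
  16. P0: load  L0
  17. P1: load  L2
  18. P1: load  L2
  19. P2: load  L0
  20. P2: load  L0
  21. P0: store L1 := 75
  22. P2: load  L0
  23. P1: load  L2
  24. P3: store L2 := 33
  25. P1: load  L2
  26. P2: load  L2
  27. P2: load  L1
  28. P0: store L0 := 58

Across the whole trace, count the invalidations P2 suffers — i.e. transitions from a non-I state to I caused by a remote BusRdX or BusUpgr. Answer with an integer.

[1] P2: store L2 := 68 | P0:I, P1:I, P2:M(68), P3:I | bus: BusRdX
[2] P1: store L2 := 95 | P0:I, P1:M(95), P2:I, P3:I | bus: BusRdX,Flush
[3] P2: load  L1 | P0:I, P1:I, P2:S(30), P3:I | bus: BusRd
[4] P2: store L1 := 10 | P0:I, P1:I, P2:M(10), P3:I | bus: BusRdX
[5] P0: load  L1 | P0:S(10), P1:I, P2:S(10), P3:I | bus: BusRd,Flush
[6] P0: load  L1 | P0:S(10), P1:I, P2:S(10), P3:I | bus: none
[7] P2: load  L0 | P0:I, P1:I, P2:S(70), P3:I | bus: BusRd
[8] P1: load  L1 | P0:S(10), P1:S(10), P2:S(10), P3:I | bus: BusRd
[9] P0: store L2 := 77 | P0:M(77), P1:I, P2:I, P3:I | bus: BusRdX,Flush
[10] P2: store L1 := 23 | P0:I, P1:I, P2:M(23), P3:I | bus: BusRdX
[11] P0: store L2 := 98 | P0:M(98), P1:I, P2:I, P3:I | bus: none
[12] P2: store L1 := 5 | P0:I, P1:I, P2:M(5), P3:I | bus: none
[13] P0: load  L1 | P0:S(5), P1:I, P2:S(5), P3:I | bus: BusRd,Flush
[14] P1: store L2 := 67 | P0:I, P1:M(67), P2:I, P3:I | bus: BusRdX,Flush
[15] P2: load  L1 | P0:S(5), P1:I, P2:S(5), P3:I | bus: none
[16] P0: load  L0 | P0:S(70), P1:I, P2:S(70), P3:I | bus: BusRd
[17] P1: load  L2 | P0:I, P1:M(67), P2:I, P3:I | bus: none
[18] P1: load  L2 | P0:I, P1:M(67), P2:I, P3:I | bus: none
[19] P2: load  L0 | P0:S(70), P1:I, P2:S(70), P3:I | bus: none
[20] P2: load  L0 | P0:S(70), P1:I, P2:S(70), P3:I | bus: none
[21] P0: store L1 := 75 | P0:M(75), P1:I, P2:I, P3:I | bus: BusRdX
[22] P2: load  L0 | P0:S(70), P1:I, P2:S(70), P3:I | bus: none
[23] P1: load  L2 | P0:I, P1:M(67), P2:I, P3:I | bus: none
[24] P3: store L2 := 33 | P0:I, P1:I, P2:I, P3:M(33) | bus: BusRdX,Flush
[25] P1: load  L2 | P0:I, P1:S(33), P2:I, P3:S(33) | bus: BusRd,Flush
[26] P2: load  L2 | P0:I, P1:S(33), P2:S(33), P3:S(33) | bus: BusRd
[27] P2: load  L1 | P0:S(75), P1:I, P2:S(75), P3:I | bus: BusRd,Flush
[28] P0: store L0 := 58 | P0:M(58), P1:I, P2:I, P3:I | bus: BusRdX

invalidations = 3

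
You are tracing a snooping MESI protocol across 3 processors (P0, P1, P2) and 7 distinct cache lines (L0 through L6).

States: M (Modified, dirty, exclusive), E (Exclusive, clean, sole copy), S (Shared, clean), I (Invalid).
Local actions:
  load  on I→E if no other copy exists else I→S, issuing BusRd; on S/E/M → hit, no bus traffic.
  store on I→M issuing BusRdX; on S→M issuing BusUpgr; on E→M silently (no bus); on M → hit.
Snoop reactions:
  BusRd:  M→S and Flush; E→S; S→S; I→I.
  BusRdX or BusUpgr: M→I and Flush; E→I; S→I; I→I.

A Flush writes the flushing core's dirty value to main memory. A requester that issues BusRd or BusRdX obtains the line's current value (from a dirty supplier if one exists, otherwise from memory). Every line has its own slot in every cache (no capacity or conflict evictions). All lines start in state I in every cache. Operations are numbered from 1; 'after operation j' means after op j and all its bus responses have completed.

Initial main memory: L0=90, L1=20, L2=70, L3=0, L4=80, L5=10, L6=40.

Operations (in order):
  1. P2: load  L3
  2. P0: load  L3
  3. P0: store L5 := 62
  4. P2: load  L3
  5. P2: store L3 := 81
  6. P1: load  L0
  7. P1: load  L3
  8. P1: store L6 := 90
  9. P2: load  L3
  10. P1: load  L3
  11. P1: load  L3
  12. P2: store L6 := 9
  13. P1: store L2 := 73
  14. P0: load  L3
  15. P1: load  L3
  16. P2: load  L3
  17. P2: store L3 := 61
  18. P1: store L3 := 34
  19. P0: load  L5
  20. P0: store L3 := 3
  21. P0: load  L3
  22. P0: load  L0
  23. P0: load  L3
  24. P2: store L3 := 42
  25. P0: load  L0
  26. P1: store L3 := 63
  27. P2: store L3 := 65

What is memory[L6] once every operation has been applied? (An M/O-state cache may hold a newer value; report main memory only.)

memory[L6] = 90

  op1 P2: load  L3 → I/I/E on L3; bus BusRd; mem=0
  op2 P0: load  L3 → S/I/S on L3; bus BusRd; mem=0
  op3 P0: store L5 := 62 → M/I/I on L5; bus BusRdX; mem=10
  op4 P2: load  L3 → S/I/S on L3; bus (none); mem=0
  op5 P2: store L3 := 81 → I/I/M on L3; bus BusUpgr; mem=0
  op6 P1: load  L0 → I/E/I on L0; bus BusRd; mem=90
  op7 P1: load  L3 → I/S/S on L3; bus BusRd Flush; mem=81
  op8 P1: store L6 := 90 → I/M/I on L6; bus BusRdX; mem=40
  op9 P2: load  L3 → I/S/S on L3; bus (none); mem=81
  op10 P1: load  L3 → I/S/S on L3; bus (none); mem=81
  op11 P1: load  L3 → I/S/S on L3; bus (none); mem=81
  op12 P2: store L6 := 9 → I/I/M on L6; bus BusRdX Flush; mem=90
  op13 P1: store L2 := 73 → I/M/I on L2; bus BusRdX; mem=70
  op14 P0: load  L3 → S/S/S on L3; bus BusRd; mem=81
  op15 P1: load  L3 → S/S/S on L3; bus (none); mem=81
  op16 P2: load  L3 → S/S/S on L3; bus (none); mem=81
  op17 P2: store L3 := 61 → I/I/M on L3; bus BusUpgr; mem=81
  op18 P1: store L3 := 34 → I/M/I on L3; bus BusRdX Flush; mem=61
  op19 P0: load  L5 → M/I/I on L5; bus (none); mem=10
  op20 P0: store L3 := 3 → M/I/I on L3; bus BusRdX Flush; mem=34
  op21 P0: load  L3 → M/I/I on L3; bus (none); mem=34
  op22 P0: load  L0 → S/S/I on L0; bus BusRd; mem=90
  op23 P0: load  L3 → M/I/I on L3; bus (none); mem=34
  op24 P2: store L3 := 42 → I/I/M on L3; bus BusRdX Flush; mem=3
  op25 P0: load  L0 → S/S/I on L0; bus (none); mem=90
  op26 P1: store L3 := 63 → I/M/I on L3; bus BusRdX Flush; mem=42
  op27 P2: store L3 := 65 → I/I/M on L3; bus BusRdX Flush; mem=63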